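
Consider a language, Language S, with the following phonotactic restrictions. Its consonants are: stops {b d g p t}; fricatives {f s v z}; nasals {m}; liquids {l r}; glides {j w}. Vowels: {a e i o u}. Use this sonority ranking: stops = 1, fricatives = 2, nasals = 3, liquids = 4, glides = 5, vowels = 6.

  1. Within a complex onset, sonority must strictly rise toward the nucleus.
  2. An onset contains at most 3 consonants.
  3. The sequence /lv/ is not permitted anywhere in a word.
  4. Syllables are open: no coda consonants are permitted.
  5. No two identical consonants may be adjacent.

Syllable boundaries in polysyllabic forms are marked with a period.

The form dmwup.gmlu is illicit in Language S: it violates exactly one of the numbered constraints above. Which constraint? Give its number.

dmwup.gmlu: syllable 1 coda /p/ has 1 consonant (> 0).
This is a violation of constraint 4: "Syllables are open: no coda consonants are permitted."
The remaining constraints (1, 2, 3, 5) are satisfied.

4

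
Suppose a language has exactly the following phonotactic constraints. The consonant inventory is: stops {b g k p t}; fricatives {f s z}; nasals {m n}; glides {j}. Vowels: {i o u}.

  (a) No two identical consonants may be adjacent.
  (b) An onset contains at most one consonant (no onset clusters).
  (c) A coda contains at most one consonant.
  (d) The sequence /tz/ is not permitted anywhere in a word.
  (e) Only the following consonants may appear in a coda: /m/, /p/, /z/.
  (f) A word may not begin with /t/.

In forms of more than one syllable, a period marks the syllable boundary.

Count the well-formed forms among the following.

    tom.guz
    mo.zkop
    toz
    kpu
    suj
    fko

0

tom.guz — violates constraint (f): word begins with /t/ → ill-formed
mo.zkop — violates constraint (b): syllable 2 onset /zk/ has 2 consonants (> 1) → ill-formed
toz — violates constraint (f): word begins with /t/ → ill-formed
kpu — violates constraint (b): syllable 1 onset /kp/ has 2 consonants (> 1) → ill-formed
suj — violates constraint (e): syllable 1 coda contains /j/, which is not a licensed coda consonant → ill-formed
fko — violates constraint (b): syllable 1 onset /fk/ has 2 consonants (> 1) → ill-formed
No form is well-formed → 0.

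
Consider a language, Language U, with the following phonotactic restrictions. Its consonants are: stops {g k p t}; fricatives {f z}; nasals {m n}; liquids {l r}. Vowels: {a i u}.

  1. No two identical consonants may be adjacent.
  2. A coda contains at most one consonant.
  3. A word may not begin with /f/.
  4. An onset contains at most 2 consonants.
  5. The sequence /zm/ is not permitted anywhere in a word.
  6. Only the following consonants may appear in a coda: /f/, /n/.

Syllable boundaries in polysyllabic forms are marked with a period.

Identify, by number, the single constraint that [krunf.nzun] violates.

2

[krunf.nzun]: syllable 1 coda /nf/ has 2 consonants (> 1).
This is a violation of constraint 2: "A coda contains at most one consonant."
The remaining constraints (1, 3, 4, 5, 6) are satisfied.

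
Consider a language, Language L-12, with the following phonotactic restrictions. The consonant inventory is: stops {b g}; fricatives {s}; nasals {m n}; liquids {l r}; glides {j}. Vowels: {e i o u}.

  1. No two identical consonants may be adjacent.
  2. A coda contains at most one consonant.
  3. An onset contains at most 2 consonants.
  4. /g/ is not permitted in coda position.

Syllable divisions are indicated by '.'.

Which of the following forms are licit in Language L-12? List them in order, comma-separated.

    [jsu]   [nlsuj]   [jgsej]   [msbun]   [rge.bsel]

[jsu] — σ1 onset /js/ (2C), coda /∅/ ok → licit
[nlsuj] — violates constraint 3: syllable 1 onset /nls/ has 3 consonants (> 2) → illicit
[jgsej] — violates constraint 3: syllable 1 onset /jgs/ has 3 consonants (> 2) → illicit
[msbun] — violates constraint 3: syllable 1 onset /msb/ has 3 consonants (> 2) → illicit
[rge.bsel] — σ1 onset /rg/ (2C), coda /∅/ ok; σ2 onset /bs/ (2C), coda /l/ ok → licit

[jsu], [rge.bsel]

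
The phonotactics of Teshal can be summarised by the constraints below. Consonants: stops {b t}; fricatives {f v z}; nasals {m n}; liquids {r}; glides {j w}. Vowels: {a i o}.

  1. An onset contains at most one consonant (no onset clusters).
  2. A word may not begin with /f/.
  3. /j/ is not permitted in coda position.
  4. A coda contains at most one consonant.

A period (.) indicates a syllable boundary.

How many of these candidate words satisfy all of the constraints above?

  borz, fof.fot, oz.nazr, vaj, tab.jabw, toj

0

borz — violates constraint 4: syllable 1 coda /rz/ has 2 consonants (> 1) → illicit
fof.fot — violates constraint 2: word begins with /f/ → illicit
oz.nazr — violates constraint 4: syllable 2 coda /zr/ has 2 consonants (> 1) → illicit
vaj — violates constraint 3: syllable 1 coda contains /j/ → illicit
tab.jabw — violates constraint 4: syllable 2 coda /bw/ has 2 consonants (> 1) → illicit
toj — violates constraint 3: syllable 1 coda contains /j/ → illicit
No form is licit → 0.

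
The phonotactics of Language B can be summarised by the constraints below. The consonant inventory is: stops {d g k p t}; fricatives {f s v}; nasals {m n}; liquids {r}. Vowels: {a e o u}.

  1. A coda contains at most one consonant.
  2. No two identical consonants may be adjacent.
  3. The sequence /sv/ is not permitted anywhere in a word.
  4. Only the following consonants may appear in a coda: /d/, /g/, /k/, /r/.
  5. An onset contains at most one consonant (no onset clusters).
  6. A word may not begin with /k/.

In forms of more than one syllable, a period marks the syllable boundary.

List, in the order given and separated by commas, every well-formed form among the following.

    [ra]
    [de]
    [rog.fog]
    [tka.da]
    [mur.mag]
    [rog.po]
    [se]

[ra], [de], [rog.fog], [mur.mag], [rog.po], [se]

[ra] — σ1 onset /r/, coda /∅/ ok → well-formed
[de] — σ1 onset /d/, coda /∅/ ok → well-formed
[rog.fog] — σ1 onset /r/, coda /g/ ok; σ2 onset /f/, coda /g/ ok → well-formed
[tka.da] — violates constraint 5: syllable 1 onset /tk/ has 2 consonants (> 1) → ill-formed
[mur.mag] — σ1 onset /m/, coda /r/ ok; σ2 onset /m/, coda /g/ ok → well-formed
[rog.po] — σ1 onset /r/, coda /g/ ok; σ2 onset /p/, coda /∅/ ok → well-formed
[se] — σ1 onset /s/, coda /∅/ ok → well-formed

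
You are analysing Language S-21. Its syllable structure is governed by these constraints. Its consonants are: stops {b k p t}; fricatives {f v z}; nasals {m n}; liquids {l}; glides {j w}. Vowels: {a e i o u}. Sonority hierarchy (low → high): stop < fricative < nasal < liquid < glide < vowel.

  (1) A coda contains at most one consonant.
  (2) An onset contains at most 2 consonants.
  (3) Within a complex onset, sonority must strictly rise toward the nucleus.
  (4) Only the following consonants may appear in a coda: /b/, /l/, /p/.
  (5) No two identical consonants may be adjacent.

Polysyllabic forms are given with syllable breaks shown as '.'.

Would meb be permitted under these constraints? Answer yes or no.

yes

meb — σ1 onset /m/, coda /b/ ok → permitted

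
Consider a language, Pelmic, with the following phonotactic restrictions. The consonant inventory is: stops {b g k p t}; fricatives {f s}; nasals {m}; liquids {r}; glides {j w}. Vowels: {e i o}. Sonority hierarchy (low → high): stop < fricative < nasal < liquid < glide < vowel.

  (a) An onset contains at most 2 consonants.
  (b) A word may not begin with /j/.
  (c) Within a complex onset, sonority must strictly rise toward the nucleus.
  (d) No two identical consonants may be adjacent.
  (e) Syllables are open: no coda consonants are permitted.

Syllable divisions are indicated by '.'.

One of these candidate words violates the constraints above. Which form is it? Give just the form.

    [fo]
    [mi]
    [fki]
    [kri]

[fki]

[fo] — σ1 onset /f/, coda /∅/ ok → permitted
[mi] — σ1 onset /m/, coda /∅/ ok → permitted
[fki] — violates constraint (c): syllable 1 onset /fk/: /f/ (fricative, 2) → /k/ (stop, 1) does not rise → not permitted
[kri] — σ1 onset /kr/ (1→4 rises), coda /∅/ ok → permitted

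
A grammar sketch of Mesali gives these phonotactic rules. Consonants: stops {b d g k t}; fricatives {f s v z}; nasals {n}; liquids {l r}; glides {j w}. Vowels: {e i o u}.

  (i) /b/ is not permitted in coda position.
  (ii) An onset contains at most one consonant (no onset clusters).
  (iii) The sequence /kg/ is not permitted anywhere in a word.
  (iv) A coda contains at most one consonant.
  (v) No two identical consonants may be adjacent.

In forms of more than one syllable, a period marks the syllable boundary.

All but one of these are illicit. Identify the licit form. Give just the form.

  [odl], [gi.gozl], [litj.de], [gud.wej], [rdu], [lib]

[odl] — violates constraint (iv): syllable 1 coda /dl/ has 2 consonants (> 1) → illicit
[gi.gozl] — violates constraint (iv): syllable 2 coda /zl/ has 2 consonants (> 1) → illicit
[litj.de] — violates constraint (iv): syllable 1 coda /tj/ has 2 consonants (> 1) → illicit
[gud.wej] — σ1 onset /g/, coda /d/ ok; σ2 onset /w/, coda /j/ ok → licit
[rdu] — violates constraint (ii): syllable 1 onset /rd/ has 2 consonants (> 1) → illicit
[lib] — violates constraint (i): syllable 1 coda contains /b/ → illicit

[gud.wej]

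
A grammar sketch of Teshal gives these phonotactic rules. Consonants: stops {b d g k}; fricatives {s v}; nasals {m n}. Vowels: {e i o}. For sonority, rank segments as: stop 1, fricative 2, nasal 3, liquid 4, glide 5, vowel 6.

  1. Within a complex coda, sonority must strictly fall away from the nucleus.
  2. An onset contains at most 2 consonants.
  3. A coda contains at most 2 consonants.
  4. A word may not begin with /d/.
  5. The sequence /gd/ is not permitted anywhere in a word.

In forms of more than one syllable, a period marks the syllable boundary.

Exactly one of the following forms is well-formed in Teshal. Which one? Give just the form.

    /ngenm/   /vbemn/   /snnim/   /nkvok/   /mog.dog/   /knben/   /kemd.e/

/ngenm/ — violates constraint 1: syllable 1 coda /nm/: /n/ (nasal, 3) → /m/ (nasal, 3) does not fall → ill-formed
/vbemn/ — violates constraint 1: syllable 1 coda /mn/: /m/ (nasal, 3) → /n/ (nasal, 3) does not fall → ill-formed
/snnim/ — violates constraint 2: syllable 1 onset /snn/ has 3 consonants (> 2) → ill-formed
/nkvok/ — violates constraint 2: syllable 1 onset /nkv/ has 3 consonants (> 2) → ill-formed
/mog.dog/ — violates constraint 5: contains banned sequence /gd/ → ill-formed
/knben/ — violates constraint 2: syllable 1 onset /knb/ has 3 consonants (> 2) → ill-formed
/kemd.e/ — σ1 onset /k/, coda /md/ (3→1 falls) ok; σ2 onset /∅/, coda /∅/ ok → well-formed

/kemd.e/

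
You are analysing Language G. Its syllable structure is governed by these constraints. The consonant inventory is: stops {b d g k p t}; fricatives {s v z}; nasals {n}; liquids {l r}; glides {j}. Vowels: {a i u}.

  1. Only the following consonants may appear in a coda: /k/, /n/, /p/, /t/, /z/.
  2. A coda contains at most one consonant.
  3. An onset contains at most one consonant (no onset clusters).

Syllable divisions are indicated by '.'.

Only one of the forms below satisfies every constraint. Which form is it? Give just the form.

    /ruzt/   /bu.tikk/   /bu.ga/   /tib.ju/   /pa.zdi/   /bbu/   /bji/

/ruzt/ — violates constraint 2: syllable 1 coda /zt/ has 2 consonants (> 1) → not permitted
/bu.tikk/ — violates constraint 2: syllable 2 coda /kk/ has 2 consonants (> 1) → not permitted
/bu.ga/ — σ1 onset /b/, coda /∅/ ok; σ2 onset /g/, coda /∅/ ok → permitted
/tib.ju/ — violates constraint 1: syllable 1 coda contains /b/, which is not a licensed coda consonant → not permitted
/pa.zdi/ — violates constraint 3: syllable 2 onset /zd/ has 2 consonants (> 1) → not permitted
/bbu/ — violates constraint 3: syllable 1 onset /bb/ has 2 consonants (> 1) → not permitted
/bji/ — violates constraint 3: syllable 1 onset /bj/ has 2 consonants (> 1) → not permitted

/bu.ga/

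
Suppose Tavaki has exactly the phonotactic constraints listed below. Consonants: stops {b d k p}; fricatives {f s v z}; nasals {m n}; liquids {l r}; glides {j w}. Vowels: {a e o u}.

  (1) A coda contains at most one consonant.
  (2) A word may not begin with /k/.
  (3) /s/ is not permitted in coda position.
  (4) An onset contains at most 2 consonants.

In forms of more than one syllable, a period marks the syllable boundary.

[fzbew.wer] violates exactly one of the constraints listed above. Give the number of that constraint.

4

[fzbew.wer]: syllable 1 onset /fzb/ has 3 consonants (> 2).
This is a violation of constraint 4: "An onset contains at most 2 consonants."
The remaining constraints (1, 2, 3) are satisfied.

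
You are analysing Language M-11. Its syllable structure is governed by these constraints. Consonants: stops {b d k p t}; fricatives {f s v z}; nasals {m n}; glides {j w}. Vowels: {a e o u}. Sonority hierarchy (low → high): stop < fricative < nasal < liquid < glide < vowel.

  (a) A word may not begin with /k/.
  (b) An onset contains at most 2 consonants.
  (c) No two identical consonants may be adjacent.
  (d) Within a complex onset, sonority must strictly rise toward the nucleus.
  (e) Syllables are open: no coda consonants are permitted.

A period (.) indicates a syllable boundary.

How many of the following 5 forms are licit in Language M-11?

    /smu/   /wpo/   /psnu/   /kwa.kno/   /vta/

1

/smu/ — σ1 onset /sm/ (2→3 rises), coda /∅/ ok → licit
/wpo/ — violates constraint (d): syllable 1 onset /wp/: /w/ (glide, 5) → /p/ (stop, 1) does not rise → illicit
/psnu/ — violates constraint (b): syllable 1 onset /psn/ has 3 consonants (> 2) → illicit
/kwa.kno/ — violates constraint (a): word begins with /k/ → illicit
/vta/ — violates constraint (d): syllable 1 onset /vt/: /v/ (fricative, 2) → /t/ (stop, 1) does not rise → illicit
Licit: /smu/ → 1.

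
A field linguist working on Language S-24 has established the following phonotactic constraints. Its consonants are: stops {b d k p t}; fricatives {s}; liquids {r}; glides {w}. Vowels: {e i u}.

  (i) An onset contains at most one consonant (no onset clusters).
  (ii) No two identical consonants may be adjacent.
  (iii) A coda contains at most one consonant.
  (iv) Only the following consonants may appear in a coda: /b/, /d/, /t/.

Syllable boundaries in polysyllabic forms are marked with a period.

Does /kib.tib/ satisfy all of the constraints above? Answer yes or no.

/kib.tib/ — σ1 onset /k/, coda /b/ ok; σ2 onset /t/, coda /b/ ok → phonotactically legal

yes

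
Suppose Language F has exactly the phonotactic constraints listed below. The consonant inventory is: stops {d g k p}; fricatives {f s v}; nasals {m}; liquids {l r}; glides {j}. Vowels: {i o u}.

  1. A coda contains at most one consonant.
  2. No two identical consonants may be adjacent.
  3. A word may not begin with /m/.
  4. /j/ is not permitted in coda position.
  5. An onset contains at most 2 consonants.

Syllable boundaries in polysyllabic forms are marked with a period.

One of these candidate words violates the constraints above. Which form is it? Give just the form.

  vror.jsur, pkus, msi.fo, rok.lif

vror.jsur — σ1 onset /vr/ (2C), coda /r/ ok; σ2 onset /js/ (2C), coda /r/ ok → well-formed
pkus — σ1 onset /pk/ (2C), coda /s/ ok → well-formed
msi.fo — violates constraint 3: word begins with /m/ → ill-formed
rok.lif — σ1 onset /r/, coda /k/ ok; σ2 onset /l/, coda /f/ ok → well-formed

msi.fo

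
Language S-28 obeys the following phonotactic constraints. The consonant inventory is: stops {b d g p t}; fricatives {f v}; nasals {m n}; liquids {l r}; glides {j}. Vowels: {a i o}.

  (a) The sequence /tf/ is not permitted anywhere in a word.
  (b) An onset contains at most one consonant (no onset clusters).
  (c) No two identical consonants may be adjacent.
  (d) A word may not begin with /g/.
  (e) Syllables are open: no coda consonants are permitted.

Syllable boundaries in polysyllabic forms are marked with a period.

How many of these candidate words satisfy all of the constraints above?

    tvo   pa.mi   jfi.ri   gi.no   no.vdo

1

tvo — violates constraint (b): syllable 1 onset /tv/ has 2 consonants (> 1) → illicit
pa.mi — σ1 onset /p/, coda /∅/ ok; σ2 onset /m/, coda /∅/ ok → licit
jfi.ri — violates constraint (b): syllable 1 onset /jf/ has 2 consonants (> 1) → illicit
gi.no — violates constraint (d): word begins with /g/ → illicit
no.vdo — violates constraint (b): syllable 2 onset /vd/ has 2 consonants (> 1) → illicit
Licit: pa.mi → 1.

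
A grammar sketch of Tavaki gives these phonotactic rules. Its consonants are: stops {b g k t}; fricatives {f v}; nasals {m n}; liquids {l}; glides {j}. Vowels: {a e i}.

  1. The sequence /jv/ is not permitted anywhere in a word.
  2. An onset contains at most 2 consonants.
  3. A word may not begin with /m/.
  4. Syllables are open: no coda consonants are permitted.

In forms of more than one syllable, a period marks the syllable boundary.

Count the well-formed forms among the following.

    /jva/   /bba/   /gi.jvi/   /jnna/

1

/jva/ — violates constraint 1: contains banned sequence /jv/ → ill-formed
/bba/ — σ1 onset /bb/ (2C), coda /∅/ ok → well-formed
/gi.jvi/ — violates constraint 1: contains banned sequence /jv/ → ill-formed
/jnna/ — violates constraint 2: syllable 1 onset /jnn/ has 3 consonants (> 2) → ill-formed
Well-formed: /bba/ → 1.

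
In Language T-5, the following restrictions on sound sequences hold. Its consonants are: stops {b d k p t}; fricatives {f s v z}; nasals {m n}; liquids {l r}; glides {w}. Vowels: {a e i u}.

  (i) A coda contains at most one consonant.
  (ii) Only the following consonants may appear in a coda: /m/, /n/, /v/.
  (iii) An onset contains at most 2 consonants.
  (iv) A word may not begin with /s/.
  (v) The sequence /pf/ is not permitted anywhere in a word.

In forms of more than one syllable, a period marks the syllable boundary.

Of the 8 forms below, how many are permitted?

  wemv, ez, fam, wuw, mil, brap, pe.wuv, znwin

wemv — violates constraint (i): syllable 1 coda /mv/ has 2 consonants (> 1) → not permitted
ez — violates constraint (ii): syllable 1 coda contains /z/, which is not a licensed coda consonant → not permitted
fam — σ1 onset /f/, coda /m/ ok → permitted
wuw — violates constraint (ii): syllable 1 coda contains /w/, which is not a licensed coda consonant → not permitted
mil — violates constraint (ii): syllable 1 coda contains /l/, which is not a licensed coda consonant → not permitted
brap — violates constraint (ii): syllable 1 coda contains /p/, which is not a licensed coda consonant → not permitted
pe.wuv — σ1 onset /p/, coda /∅/ ok; σ2 onset /w/, coda /v/ ok → permitted
znwin — violates constraint (iii): syllable 1 onset /znw/ has 3 consonants (> 2) → not permitted
Permitted: fam, pe.wuv → 2.

2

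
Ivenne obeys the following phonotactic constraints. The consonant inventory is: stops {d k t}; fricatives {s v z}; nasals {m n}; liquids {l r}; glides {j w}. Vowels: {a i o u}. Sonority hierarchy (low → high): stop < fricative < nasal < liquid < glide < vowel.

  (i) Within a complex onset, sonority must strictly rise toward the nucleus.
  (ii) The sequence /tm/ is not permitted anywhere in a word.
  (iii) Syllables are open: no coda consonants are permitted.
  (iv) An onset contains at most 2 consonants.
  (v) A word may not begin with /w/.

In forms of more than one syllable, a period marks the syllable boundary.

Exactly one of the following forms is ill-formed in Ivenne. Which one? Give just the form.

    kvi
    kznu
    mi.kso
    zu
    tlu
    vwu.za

kznu

kvi — σ1 onset /kv/ (1→2 rises), coda /∅/ ok → well-formed
kznu — violates constraint (iv): syllable 1 onset /kzn/ has 3 consonants (> 2) → ill-formed
mi.kso — σ1 onset /m/, coda /∅/ ok; σ2 onset /ks/ (1→2 rises), coda /∅/ ok → well-formed
zu — σ1 onset /z/, coda /∅/ ok → well-formed
tlu — σ1 onset /tl/ (1→4 rises), coda /∅/ ok → well-formed
vwu.za — σ1 onset /vw/ (2→5 rises), coda /∅/ ok; σ2 onset /z/, coda /∅/ ok → well-formed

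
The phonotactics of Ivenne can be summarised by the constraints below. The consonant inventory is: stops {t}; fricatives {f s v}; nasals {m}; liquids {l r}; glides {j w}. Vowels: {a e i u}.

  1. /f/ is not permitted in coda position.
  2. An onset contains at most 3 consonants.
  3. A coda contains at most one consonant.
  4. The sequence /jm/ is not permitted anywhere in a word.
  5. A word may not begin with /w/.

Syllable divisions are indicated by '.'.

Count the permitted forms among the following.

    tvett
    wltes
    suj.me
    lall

tvett — violates constraint 3: syllable 1 coda /tt/ has 2 consonants (> 1) → not permitted
wltes — violates constraint 5: word begins with /w/ → not permitted
suj.me — violates constraint 4: contains banned sequence /jm/ → not permitted
lall — violates constraint 3: syllable 1 coda /ll/ has 2 consonants (> 1) → not permitted
No form is permitted → 0.

0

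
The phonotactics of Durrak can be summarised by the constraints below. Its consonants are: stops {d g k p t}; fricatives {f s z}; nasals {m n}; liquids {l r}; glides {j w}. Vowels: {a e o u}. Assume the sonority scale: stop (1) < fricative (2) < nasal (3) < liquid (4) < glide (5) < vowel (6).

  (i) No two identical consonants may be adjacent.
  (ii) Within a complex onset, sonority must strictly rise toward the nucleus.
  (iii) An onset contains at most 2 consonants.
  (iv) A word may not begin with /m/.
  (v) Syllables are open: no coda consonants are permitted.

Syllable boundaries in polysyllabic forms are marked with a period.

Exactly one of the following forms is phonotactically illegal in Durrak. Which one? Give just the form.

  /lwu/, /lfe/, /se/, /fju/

/lwu/ — σ1 onset /lw/ (4→5 rises), coda /∅/ ok → phonotactically legal
/lfe/ — violates constraint (ii): syllable 1 onset /lf/: /l/ (liquid, 4) → /f/ (fricative, 2) does not rise → phonotactically illegal
/se/ — σ1 onset /s/, coda /∅/ ok → phonotactically legal
/fju/ — σ1 onset /fj/ (2→5 rises), coda /∅/ ok → phonotactically legal

/lfe/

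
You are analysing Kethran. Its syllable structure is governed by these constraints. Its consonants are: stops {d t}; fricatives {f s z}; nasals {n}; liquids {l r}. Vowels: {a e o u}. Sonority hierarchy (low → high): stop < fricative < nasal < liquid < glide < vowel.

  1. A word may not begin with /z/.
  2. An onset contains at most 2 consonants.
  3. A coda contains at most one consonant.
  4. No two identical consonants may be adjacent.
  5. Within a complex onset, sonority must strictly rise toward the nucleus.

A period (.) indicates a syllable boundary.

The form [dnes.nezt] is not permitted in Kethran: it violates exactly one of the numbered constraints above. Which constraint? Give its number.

3

[dnes.nezt]: syllable 2 coda /zt/ has 2 consonants (> 1).
This is a violation of constraint 3: "A coda contains at most one consonant."
The remaining constraints (1, 2, 4, 5) are satisfied.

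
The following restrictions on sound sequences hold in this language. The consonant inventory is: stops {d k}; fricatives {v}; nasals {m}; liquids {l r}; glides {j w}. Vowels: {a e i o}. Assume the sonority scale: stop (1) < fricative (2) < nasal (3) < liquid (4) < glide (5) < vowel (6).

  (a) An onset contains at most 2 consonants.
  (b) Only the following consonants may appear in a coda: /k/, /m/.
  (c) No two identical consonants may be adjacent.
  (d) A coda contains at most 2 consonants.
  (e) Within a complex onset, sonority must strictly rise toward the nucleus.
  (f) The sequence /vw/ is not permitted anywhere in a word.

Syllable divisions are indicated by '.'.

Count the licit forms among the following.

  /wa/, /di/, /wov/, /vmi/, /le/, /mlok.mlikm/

5

/wa/ — σ1 onset /w/, coda /∅/ ok → licit
/di/ — σ1 onset /d/, coda /∅/ ok → licit
/wov/ — violates constraint (b): syllable 1 coda contains /v/, which is not a licensed coda consonant → illicit
/vmi/ — σ1 onset /vm/ (2→3 rises), coda /∅/ ok → licit
/le/ — σ1 onset /l/, coda /∅/ ok → licit
/mlok.mlikm/ — σ1 onset /ml/ (3→4 rises), coda /k/ ok; σ2 onset /ml/ (3→4 rises), coda /km/ (2C) ok → licit
Licit: /wa/, /di/, /vmi/, /le/, /mlok.mlikm/ → 5.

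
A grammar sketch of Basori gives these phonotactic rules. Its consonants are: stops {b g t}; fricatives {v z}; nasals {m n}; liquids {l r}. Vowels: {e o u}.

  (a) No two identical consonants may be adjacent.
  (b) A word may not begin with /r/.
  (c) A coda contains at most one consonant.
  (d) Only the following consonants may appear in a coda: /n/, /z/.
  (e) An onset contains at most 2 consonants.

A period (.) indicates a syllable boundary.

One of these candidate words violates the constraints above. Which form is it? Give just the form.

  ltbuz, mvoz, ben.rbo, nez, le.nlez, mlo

ltbuz — violates constraint (e): syllable 1 onset /ltb/ has 3 consonants (> 2) → not permitted
mvoz — σ1 onset /mv/ (2C), coda /z/ ok → permitted
ben.rbo — σ1 onset /b/, coda /n/ ok; σ2 onset /rb/ (2C), coda /∅/ ok → permitted
nez — σ1 onset /n/, coda /z/ ok → permitted
le.nlez — σ1 onset /l/, coda /∅/ ok; σ2 onset /nl/ (2C), coda /z/ ok → permitted
mlo — σ1 onset /ml/ (2C), coda /∅/ ok → permitted

ltbuz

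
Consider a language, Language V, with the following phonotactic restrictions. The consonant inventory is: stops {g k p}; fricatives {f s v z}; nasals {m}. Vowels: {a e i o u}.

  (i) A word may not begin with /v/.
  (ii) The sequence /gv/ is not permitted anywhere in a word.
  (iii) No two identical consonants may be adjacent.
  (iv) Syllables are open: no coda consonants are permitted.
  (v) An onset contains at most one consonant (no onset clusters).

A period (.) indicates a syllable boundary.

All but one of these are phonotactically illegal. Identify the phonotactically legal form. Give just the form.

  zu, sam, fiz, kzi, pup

zu — σ1 onset /z/, coda /∅/ ok → phonotactically legal
sam — violates constraint (iv): syllable 1 coda /m/ has 1 consonant (> 0) → phonotactically illegal
fiz — violates constraint (iv): syllable 1 coda /z/ has 1 consonant (> 0) → phonotactically illegal
kzi — violates constraint (v): syllable 1 onset /kz/ has 2 consonants (> 1) → phonotactically illegal
pup — violates constraint (iv): syllable 1 coda /p/ has 1 consonant (> 0) → phonotactically illegal

zu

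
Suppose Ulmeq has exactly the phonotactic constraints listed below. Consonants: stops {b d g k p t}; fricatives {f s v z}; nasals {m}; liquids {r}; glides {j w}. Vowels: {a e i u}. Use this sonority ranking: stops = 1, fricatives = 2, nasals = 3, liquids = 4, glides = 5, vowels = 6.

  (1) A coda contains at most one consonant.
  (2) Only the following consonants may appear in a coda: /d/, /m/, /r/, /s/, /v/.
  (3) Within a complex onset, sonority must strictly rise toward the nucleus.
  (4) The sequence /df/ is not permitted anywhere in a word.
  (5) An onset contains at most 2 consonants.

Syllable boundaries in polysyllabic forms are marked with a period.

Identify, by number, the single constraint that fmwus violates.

5

fmwus: syllable 1 onset /fmw/ has 3 consonants (> 2).
This is a violation of constraint 5: "An onset contains at most 2 consonants."
The remaining constraints (1, 2, 3, 4) are satisfied.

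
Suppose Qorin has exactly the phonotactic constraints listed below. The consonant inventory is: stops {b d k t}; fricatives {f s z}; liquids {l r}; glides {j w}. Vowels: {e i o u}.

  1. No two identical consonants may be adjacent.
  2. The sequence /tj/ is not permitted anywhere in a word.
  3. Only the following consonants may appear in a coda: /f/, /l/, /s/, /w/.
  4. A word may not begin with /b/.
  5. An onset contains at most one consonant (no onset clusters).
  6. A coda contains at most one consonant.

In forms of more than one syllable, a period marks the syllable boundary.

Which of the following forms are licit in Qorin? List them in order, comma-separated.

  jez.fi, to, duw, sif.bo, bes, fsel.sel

jez.fi — violates constraint 3: syllable 1 coda contains /z/, which is not a licensed coda consonant → illicit
to — σ1 onset /t/, coda /∅/ ok → licit
duw — σ1 onset /d/, coda /w/ ok → licit
sif.bo — σ1 onset /s/, coda /f/ ok; σ2 onset /b/, coda /∅/ ok → licit
bes — violates constraint 4: word begins with /b/ → illicit
fsel.sel — violates constraint 5: syllable 1 onset /fs/ has 2 consonants (> 1) → illicit

to, duw, sif.bo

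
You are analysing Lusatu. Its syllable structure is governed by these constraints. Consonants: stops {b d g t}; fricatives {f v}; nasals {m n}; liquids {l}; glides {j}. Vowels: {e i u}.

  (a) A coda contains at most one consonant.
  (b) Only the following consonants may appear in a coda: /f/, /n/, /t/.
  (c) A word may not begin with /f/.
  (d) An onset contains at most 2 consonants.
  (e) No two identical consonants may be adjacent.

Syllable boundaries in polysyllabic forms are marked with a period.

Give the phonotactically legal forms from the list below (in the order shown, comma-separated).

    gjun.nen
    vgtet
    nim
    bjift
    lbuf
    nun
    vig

lbuf, nun

gjun.nen — violates constraint (e): adjacent identical consonants /nn/ → phonotactically illegal
vgtet — violates constraint (d): syllable 1 onset /vgt/ has 3 consonants (> 2) → phonotactically illegal
nim — violates constraint (b): syllable 1 coda contains /m/, which is not a licensed coda consonant → phonotactically illegal
bjift — violates constraint (a): syllable 1 coda /ft/ has 2 consonants (> 1) → phonotactically illegal
lbuf — σ1 onset /lb/ (2C), coda /f/ ok → phonotactically legal
nun — σ1 onset /n/, coda /n/ ok → phonotactically legal
vig — violates constraint (b): syllable 1 coda contains /g/, which is not a licensed coda consonant → phonotactically illegal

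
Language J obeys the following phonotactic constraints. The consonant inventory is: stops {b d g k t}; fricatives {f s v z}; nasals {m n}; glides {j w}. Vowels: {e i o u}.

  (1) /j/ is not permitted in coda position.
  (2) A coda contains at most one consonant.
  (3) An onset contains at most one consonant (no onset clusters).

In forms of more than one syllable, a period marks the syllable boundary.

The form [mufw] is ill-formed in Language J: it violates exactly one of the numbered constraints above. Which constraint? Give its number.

2

[mufw]: syllable 1 coda /fw/ has 2 consonants (> 1).
This is a violation of constraint 2: "A coda contains at most one consonant."
The remaining constraints (1, 3) are satisfied.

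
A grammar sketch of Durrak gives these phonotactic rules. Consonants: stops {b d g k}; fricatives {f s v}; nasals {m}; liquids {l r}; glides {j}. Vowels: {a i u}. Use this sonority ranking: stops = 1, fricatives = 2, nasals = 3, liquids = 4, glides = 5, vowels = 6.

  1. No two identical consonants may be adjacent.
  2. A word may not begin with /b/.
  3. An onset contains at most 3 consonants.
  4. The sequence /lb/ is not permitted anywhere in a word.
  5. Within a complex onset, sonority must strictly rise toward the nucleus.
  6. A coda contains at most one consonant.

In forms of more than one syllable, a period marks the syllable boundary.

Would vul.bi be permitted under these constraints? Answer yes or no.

no

vul.bi — violates constraint 4: contains banned sequence /lb/ → not permitted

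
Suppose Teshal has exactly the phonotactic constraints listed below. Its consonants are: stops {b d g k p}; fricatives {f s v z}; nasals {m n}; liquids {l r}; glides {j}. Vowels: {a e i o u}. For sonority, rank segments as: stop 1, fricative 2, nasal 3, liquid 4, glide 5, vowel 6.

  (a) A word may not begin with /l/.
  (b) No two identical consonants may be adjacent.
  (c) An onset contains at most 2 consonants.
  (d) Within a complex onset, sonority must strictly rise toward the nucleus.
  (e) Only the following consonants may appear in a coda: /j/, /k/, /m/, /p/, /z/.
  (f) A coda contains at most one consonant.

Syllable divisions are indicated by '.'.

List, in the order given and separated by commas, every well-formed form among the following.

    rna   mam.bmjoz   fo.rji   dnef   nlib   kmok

rna — violates constraint (d): syllable 1 onset /rn/: /r/ (liquid, 4) → /n/ (nasal, 3) does not rise → ill-formed
mam.bmjoz — violates constraint (c): syllable 2 onset /bmj/ has 3 consonants (> 2) → ill-formed
fo.rji — σ1 onset /f/, coda /∅/ ok; σ2 onset /rj/ (4→5 rises), coda /∅/ ok → well-formed
dnef — violates constraint (e): syllable 1 coda contains /f/, which is not a licensed coda consonant → ill-formed
nlib — violates constraint (e): syllable 1 coda contains /b/, which is not a licensed coda consonant → ill-formed
kmok — σ1 onset /km/ (1→3 rises), coda /k/ ok → well-formed

fo.rji, kmok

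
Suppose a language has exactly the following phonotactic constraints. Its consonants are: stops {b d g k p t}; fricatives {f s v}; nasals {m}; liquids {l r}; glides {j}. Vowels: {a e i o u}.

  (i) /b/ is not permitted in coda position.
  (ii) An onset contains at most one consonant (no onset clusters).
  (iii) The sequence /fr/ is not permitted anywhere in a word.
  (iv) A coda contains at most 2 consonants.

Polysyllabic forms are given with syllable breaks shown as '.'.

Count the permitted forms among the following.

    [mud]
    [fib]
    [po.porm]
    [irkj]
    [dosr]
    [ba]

4

[mud] — σ1 onset /m/, coda /d/ ok → permitted
[fib] — violates constraint (i): syllable 1 coda contains /b/ → not permitted
[po.porm] — σ1 onset /p/, coda /∅/ ok; σ2 onset /p/, coda /rm/ (2C) ok → permitted
[irkj] — violates constraint (iv): syllable 1 coda /rkj/ has 3 consonants (> 2) → not permitted
[dosr] — σ1 onset /d/, coda /sr/ (2C) ok → permitted
[ba] — σ1 onset /b/, coda /∅/ ok → permitted
Permitted: [mud], [po.porm], [dosr], [ba] → 4.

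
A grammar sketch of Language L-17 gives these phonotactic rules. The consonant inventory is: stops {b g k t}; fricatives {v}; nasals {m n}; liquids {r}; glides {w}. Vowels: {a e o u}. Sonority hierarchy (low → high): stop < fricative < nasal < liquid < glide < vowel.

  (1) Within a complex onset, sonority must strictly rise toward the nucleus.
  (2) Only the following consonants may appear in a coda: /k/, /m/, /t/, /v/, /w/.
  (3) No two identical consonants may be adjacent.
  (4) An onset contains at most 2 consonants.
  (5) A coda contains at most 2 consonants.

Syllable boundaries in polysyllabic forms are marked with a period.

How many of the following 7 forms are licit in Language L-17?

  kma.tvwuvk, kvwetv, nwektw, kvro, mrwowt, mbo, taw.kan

0

kma.tvwuvk — violates constraint 4: syllable 2 onset /tvw/ has 3 consonants (> 2) → illicit
kvwetv — violates constraint 4: syllable 1 onset /kvw/ has 3 consonants (> 2) → illicit
nwektw — violates constraint 5: syllable 1 coda /ktw/ has 3 consonants (> 2) → illicit
kvro — violates constraint 4: syllable 1 onset /kvr/ has 3 consonants (> 2) → illicit
mrwowt — violates constraint 4: syllable 1 onset /mrw/ has 3 consonants (> 2) → illicit
mbo — violates constraint 1: syllable 1 onset /mb/: /m/ (nasal, 3) → /b/ (stop, 1) does not rise → illicit
taw.kan — violates constraint 2: syllable 2 coda contains /n/, which is not a licensed coda consonant → illicit
No form is licit → 0.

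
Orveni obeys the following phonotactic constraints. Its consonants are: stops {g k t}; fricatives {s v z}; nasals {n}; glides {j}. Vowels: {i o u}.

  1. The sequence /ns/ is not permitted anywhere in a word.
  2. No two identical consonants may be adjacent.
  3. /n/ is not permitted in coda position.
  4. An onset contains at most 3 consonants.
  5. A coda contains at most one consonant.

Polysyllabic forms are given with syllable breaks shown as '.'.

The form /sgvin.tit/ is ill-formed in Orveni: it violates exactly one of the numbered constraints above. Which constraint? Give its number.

/sgvin.tit/: syllable 1 coda contains /n/.
This is a violation of constraint 3: "/n/ is not permitted in coda position."
The remaining constraints (1, 2, 4, 5) are satisfied.

3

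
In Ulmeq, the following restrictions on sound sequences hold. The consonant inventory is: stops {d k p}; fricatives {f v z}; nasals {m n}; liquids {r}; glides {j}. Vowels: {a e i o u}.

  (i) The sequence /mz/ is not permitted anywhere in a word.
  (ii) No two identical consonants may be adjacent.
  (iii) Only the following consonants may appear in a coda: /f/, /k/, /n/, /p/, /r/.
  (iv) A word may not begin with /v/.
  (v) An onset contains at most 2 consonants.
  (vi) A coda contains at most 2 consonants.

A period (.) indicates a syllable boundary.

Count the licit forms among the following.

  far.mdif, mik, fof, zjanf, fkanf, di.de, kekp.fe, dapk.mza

7

far.mdif — σ1 onset /f/, coda /r/ ok; σ2 onset /md/ (2C), coda /f/ ok → licit
mik — σ1 onset /m/, coda /k/ ok → licit
fof — σ1 onset /f/, coda /f/ ok → licit
zjanf — σ1 onset /zj/ (2C), coda /nf/ (2C) ok → licit
fkanf — σ1 onset /fk/ (2C), coda /nf/ (2C) ok → licit
di.de — σ1 onset /d/, coda /∅/ ok; σ2 onset /d/, coda /∅/ ok → licit
kekp.fe — σ1 onset /k/, coda /kp/ (2C) ok; σ2 onset /f/, coda /∅/ ok → licit
dapk.mza — violates constraint (i): contains banned sequence /mz/ → illicit
Licit: far.mdif, mik, fof, zjanf, fkanf, di.de, kekp.fe → 7.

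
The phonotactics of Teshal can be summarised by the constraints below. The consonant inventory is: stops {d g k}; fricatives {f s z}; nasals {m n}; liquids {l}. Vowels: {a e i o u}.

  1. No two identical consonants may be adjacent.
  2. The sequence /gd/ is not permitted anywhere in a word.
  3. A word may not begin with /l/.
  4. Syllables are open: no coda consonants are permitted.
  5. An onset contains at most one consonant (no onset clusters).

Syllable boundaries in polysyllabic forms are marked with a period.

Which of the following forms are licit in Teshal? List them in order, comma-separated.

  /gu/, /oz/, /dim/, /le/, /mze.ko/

/gu/ — σ1 onset /g/, coda /∅/ ok → licit
/oz/ — violates constraint 4: syllable 1 coda /z/ has 1 consonant (> 0) → illicit
/dim/ — violates constraint 4: syllable 1 coda /m/ has 1 consonant (> 0) → illicit
/le/ — violates constraint 3: word begins with /l/ → illicit
/mze.ko/ — violates constraint 5: syllable 1 onset /mz/ has 2 consonants (> 1) → illicit

/gu/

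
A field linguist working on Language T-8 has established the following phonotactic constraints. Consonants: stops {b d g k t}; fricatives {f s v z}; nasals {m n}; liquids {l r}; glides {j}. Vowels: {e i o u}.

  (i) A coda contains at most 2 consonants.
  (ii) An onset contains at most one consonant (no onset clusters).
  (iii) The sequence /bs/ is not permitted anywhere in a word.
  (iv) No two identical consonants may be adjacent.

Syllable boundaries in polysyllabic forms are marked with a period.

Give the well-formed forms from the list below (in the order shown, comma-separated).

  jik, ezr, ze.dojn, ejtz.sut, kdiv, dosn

jik — σ1 onset /j/, coda /k/ ok → well-formed
ezr — σ1 onset /∅/, coda /zr/ (2C) ok → well-formed
ze.dojn — σ1 onset /z/, coda /∅/ ok; σ2 onset /d/, coda /jn/ (2C) ok → well-formed
ejtz.sut — violates constraint (i): syllable 1 coda /jtz/ has 3 consonants (> 2) → ill-formed
kdiv — violates constraint (ii): syllable 1 onset /kd/ has 2 consonants (> 1) → ill-formed
dosn — σ1 onset /d/, coda /sn/ (2C) ok → well-formed

jik, ezr, ze.dojn, dosn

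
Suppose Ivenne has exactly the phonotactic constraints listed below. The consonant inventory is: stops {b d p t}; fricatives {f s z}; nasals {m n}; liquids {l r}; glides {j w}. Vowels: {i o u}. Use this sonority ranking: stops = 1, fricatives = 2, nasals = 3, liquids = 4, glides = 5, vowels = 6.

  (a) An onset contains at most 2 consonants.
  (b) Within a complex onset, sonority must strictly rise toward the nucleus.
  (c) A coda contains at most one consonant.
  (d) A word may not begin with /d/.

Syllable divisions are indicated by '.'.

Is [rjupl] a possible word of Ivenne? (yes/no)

no

[rjupl] — violates constraint (c): syllable 1 coda /pl/ has 2 consonants (> 1) → not permitted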